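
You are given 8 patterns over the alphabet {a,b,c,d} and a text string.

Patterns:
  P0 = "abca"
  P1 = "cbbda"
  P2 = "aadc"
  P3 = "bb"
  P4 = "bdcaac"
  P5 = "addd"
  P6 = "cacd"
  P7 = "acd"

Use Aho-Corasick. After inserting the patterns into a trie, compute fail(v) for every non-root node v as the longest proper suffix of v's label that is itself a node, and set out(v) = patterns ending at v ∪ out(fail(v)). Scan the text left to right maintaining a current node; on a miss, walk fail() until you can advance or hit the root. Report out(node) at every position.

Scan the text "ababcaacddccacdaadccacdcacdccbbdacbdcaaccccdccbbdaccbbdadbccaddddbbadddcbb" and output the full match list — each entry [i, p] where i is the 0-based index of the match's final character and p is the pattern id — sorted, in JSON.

Build:
Trie nodes:
  0='ε' goto a→1 b→13 c→5
  1='a' goto a→10 b→2 c→26 d→20
  2='ab' goto c→3
  3='abc' goto a→4
  4='abca' goto ·  ←P0
  5='c' goto a→23 b→6
  6='cb' goto b→7
  7='cbb' goto d→8
  8='cbbd' goto a→9
  9='cbbda' goto ·  ←P1
  10='aa' goto d→11
  11='aad' goto c→12
  12='aadc' goto ·  ←P2
  13='b' goto b→14 d→15
  14='bb' goto ·  ←P3
  15='bd' goto c→16
  16='bdc' goto a→17
  17='bdca' goto a→18
  18='bdcaa' goto c→19
  19='bdcaac' goto ·  ←P4
  20='ad' goto d→21
  21='add' goto d→22
  22='addd' goto ·  ←P5
  23='ca' goto c→24
  24='cac' goto d→25
  25='cacd' goto ·  ←P6
  26='ac' goto d→27
  27='acd' goto ·  ←P7

Failure links (BFS by depth):
  fail(1) 'a': from fail(0)=0 chase 'a': 0 ⇒ 0;  out=∅∪out(0)=∅
  fail(5) 'c': from fail(0)=0 chase 'c': 0 ⇒ 0;  out=∅∪out(0)=∅
  fail(13) 'b': from fail(0)=0 chase 'b': 0 ⇒ 0;  out=∅∪out(0)=∅
  fail(2) 'ab': from fail(1)=0 chase 'b': 0 ⇒ 13;  out=∅∪out(13)=∅
  fail(6) 'cb': from fail(5)=0 chase 'b': 0 ⇒ 13;  out=∅∪out(13)=∅
  fail(10) 'aa': from fail(1)=0 chase 'a': 0 ⇒ 1;  out=∅∪out(1)=∅
  fail(14) 'bb': from fail(13)=0 chase 'b': 0 ⇒ 13;  out={3}∪out(13)={3}
  fail(15) 'bd': from fail(13)=0 chase 'd': 0 ⇒ 0;  out=∅∪out(0)=∅
  fail(20) 'ad': from fail(1)=0 chase 'd': 0 ⇒ 0;  out=∅∪out(0)=∅
  fail(23) 'ca': from fail(5)=0 chase 'a': 0 ⇒ 1;  out=∅∪out(1)=∅
  fail(26) 'ac': from fail(1)=0 chase 'c': 0 ⇒ 5;  out=∅∪out(5)=∅
  fail(3) 'abc': from fail(2)=13 chase 'c': 13→0 ⇒ 5;  out=∅∪out(5)=∅
  fail(7) 'cbb': from fail(6)=13 chase 'b': 13 ⇒ 14;  out=∅∪out(14)={3}
  fail(11) 'aad': from fail(10)=1 chase 'd': 1 ⇒ 20;  out=∅∪out(20)=∅
  fail(16) 'bdc': from fail(15)=0 chase 'c': 0 ⇒ 5;  out=∅∪out(5)=∅
  fail(21) 'add': from fail(20)=0 chase 'd': 0 ⇒ 0;  out=∅∪out(0)=∅
  fail(24) 'cac': from fail(23)=1 chase 'c': 1 ⇒ 26;  out=∅∪out(26)=∅
  fail(27) 'acd': from fail(26)=5 chase 'd': 5→0 ⇒ 0;  out={7}∪out(0)={7}
  fail(4) 'abca': from fail(3)=5 chase 'a': 5 ⇒ 23;  out={0}∪out(23)={0}
  fail(8) 'cbbd': from fail(7)=14 chase 'd': 14→13 ⇒ 15;  out=∅∪out(15)=∅
  fail(12) 'aadc': from fail(11)=20 chase 'c': 20→0 ⇒ 5;  out={2}∪out(5)={2}
  fail(17) 'bdca': from fail(16)=5 chase 'a': 5 ⇒ 23;  out=∅∪out(23)=∅
  fail(22) 'addd': from fail(21)=0 chase 'd': 0 ⇒ 0;  out={5}∪out(0)={5}
  fail(25) 'cacd': from fail(24)=26 chase 'd': 26 ⇒ 27;  out={6}∪out(27)={6,7}
  fail(9) 'cbbda': from fail(8)=15 chase 'a': 15→0 ⇒ 1;  out={1}∪out(1)={1}
  fail(18) 'bdcaa': from fail(17)=23 chase 'a': 23→1 ⇒ 10;  out=∅∪out(10)=∅
  fail(19) 'bdcaac': from fail(18)=10 chase 'c': 10→1 ⇒ 26;  out={4}∪out(26)={4}

Scan:
pos 0 'a': at 1
pos 1 'b': at 2
pos 2 'a': at 1 ·f
pos 3 'b': at 2
pos 4 'c': at 3
pos 5 'a': at 4  emit P0@[2:5]
pos 6 'a': at 10 ·f
pos 7 'c': at 26 ·f
pos 8 'd': at 27  emit P7@[6:8]
pos 9 'd': at 0 ·f
pos 10 'c': at 5
pos 11 'c': at 5 ·f
pos 12 'a': at 23
pos 13 'c': at 24
pos 14 'd': at 25  emit P6@[11:14],P7@[12:14]
pos 15 'a': at 1 ·f
pos 16 'a': at 10
pos 17 'd': at 11
pos 18 'c': at 12  emit P2@[15:18]
pos 19 'c': at 5 ·f
pos 20 'a': at 23
pos 21 'c': at 24
pos 22 'd': at 25  emit P6@[19:22],P7@[20:22]
pos 23 'c': at 5 ·f
pos 24 'a': at 23
pos 25 'c': at 24
pos 26 'd': at 25  emit P6@[23:26],P7@[24:26]
pos 27 'c': at 5 ·f
pos 28 'c': at 5 ·f
pos 29 'b': at 6
pos 30 'b': at 7  emit P3@[29:30]
pos 31 'd': at 8
pos 32 'a': at 9  emit P1@[28:32]
pos 33 'c': at 26 ·f
pos 34 'b': at 6 ·f
pos 35 'd': at 15 ·f
pos 36 'c': at 16
pos 37 'a': at 17
pos 38 'a': at 18
pos 39 'c': at 19  emit P4@[34:39]
pos 40 'c': at 5 ·f
pos 41 'c': at 5 ·f
pos 42 'c': at 5 ·f
pos 43 'd': at 0 ·f
pos 44 'c': at 5
pos 45 'c': at 5 ·f
pos 46 'b': at 6
pos 47 'b': at 7  emit P3@[46:47]
pos 48 'd': at 8
pos 49 'a': at 9  emit P1@[45:49]
pos 50 'c': at 26 ·f
pos 51 'c': at 5 ·f
pos 52 'b': at 6
pos 53 'b': at 7  emit P3@[52:53]
pos 54 'd': at 8
pos 55 'a': at 9  emit P1@[51:55]
pos 56 'd': at 20 ·f
pos 57 'b': at 13 ·f
pos 58 'c': at 5 ·f
pos 59 'c': at 5 ·f
pos 60 'a': at 23
pos 61 'd': at 20 ·f
pos 62 'd': at 21
pos 63 'd': at 22  emit P5@[60:63]
pos 64 'd': at 0 ·f
pos 65 'b': at 13
pos 66 'b': at 14  emit P3@[65:66]
pos 67 'a': at 1 ·f
pos 68 'd': at 20
pos 69 'd': at 21
pos 70 'd': at 22  emit P5@[67:70]
pos 71 'c': at 5 ·f
pos 72 'b': at 6
pos 73 'b': at 7  emit P3@[72:73]

All matches (sorted): [[5,0],[8,7],[14,6],[14,7],[18,2],[22,6],[22,7],[26,6],[26,7],[30,3],[32,1],[39,4],[47,3],[49,1],[53,3],[55,1],[63,5],[66,3],[70,5],[73,3]]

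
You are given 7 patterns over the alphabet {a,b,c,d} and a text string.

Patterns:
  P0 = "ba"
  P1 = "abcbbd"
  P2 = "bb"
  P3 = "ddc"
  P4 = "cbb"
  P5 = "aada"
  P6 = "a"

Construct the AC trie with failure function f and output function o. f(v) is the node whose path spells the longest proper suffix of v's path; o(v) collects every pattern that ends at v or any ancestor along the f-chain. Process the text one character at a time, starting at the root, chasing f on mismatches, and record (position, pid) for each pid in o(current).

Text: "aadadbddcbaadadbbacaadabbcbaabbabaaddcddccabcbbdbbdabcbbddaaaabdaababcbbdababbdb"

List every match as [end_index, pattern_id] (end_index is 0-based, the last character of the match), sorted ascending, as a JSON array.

Build automaton:
Trie (insert patterns):
  n0 'ε': a→3 b→1 c→13 d→10
  n1 'b': a→2 b→9
  n2 'ba': ·  ←P0
  n3 'a': a→16 b→4  ←P6
  n4 'ab': c→5
  n5 'abc': b→6
  n6 'abcb': b→7
  n7 'abcbb': d→8
  n8 'abcbbd': ·  ←P1
  n9 'bb': ·  ←P2
  n10 'd': d→11
  n11 'dd': c→12
  n12 'ddc': ·  ←P3
  n13 'c': b→14
  n14 'cb': b→15
  n15 'cbb': ·  ←P4
  n16 'aa': d→17
  n17 'aad': a→18
  n18 'aada': ·  ←P5

Failure links (BFS by depth):
  fail(1) 'b': from fail(0)=0 chase 'b': 0 ⇒ 0;  out=∅∪out(0)=∅
  fail(3) 'a': from fail(0)=0 chase 'a': 0 ⇒ 0;  out={6}∪out(0)={6}
  fail(10) 'd': from fail(0)=0 chase 'd': 0 ⇒ 0;  out=∅∪out(0)=∅
  fail(13) 'c': from fail(0)=0 chase 'c': 0 ⇒ 0;  out=∅∪out(0)=∅
  fail(2) 'ba': from fail(1)=0 chase 'a': 0 ⇒ 3;  out={0}∪out(3)={0,6}
  fail(4) 'ab': from fail(3)=0 chase 'b': 0 ⇒ 1;  out=∅∪out(1)=∅
  fail(9) 'bb': from fail(1)=0 chase 'b': 0 ⇒ 1;  out={2}∪out(1)={2}
  fail(11) 'dd': from fail(10)=0 chase 'd': 0 ⇒ 10;  out=∅∪out(10)=∅
  fail(14) 'cb': from fail(13)=0 chase 'b': 0 ⇒ 1;  out=∅∪out(1)=∅
  fail(16) 'aa': from fail(3)=0 chase 'a': 0 ⇒ 3;  out=∅∪out(3)={6}
  fail(5) 'abc': from fail(4)=1 chase 'c': 1→0 ⇒ 13;  out=∅∪out(13)=∅
  fail(12) 'ddc': from fail(11)=10 chase 'c': 10→0 ⇒ 13;  out={3}∪out(13)={3}
  fail(15) 'cbb': from fail(14)=1 chase 'b': 1 ⇒ 9;  out={4}∪out(9)={2,4}
  fail(17) 'aad': from fail(16)=3 chase 'd': 3→0 ⇒ 10;  out=∅∪out(10)=∅
  fail(6) 'abcb': from fail(5)=13 chase 'b': 13 ⇒ 14;  out=∅∪out(14)=∅
  fail(18) 'aada': from fail(17)=10 chase 'a': 10→0 ⇒ 3;  out={5}∪out(3)={5,6}
  fail(7) 'abcbb': from fail(6)=14 chase 'b': 14 ⇒ 15;  out=∅∪out(15)={2,4}
  fail(8) 'abcbbd': from fail(7)=15 chase 'd': 15→9→1→0 ⇒ 10;  out={1}∪out(10)={1}

Scan:
i=0 'a': node 0→3  → match P6@[0:0]
i=1 'a': node 3→16  → match P6@[1:1]
i=2 'd': node 16→17
i=3 'a': node 17→18  → match P5@[0:3],P6@[3:3]
i=4 'd': node 18→10 (via fail)
i=5 'b': node 10→1 (via fail)
i=6 'd': node 1→10 (via fail)
i=7 'd': node 10→11
i=8 'c': node 11→12  → match P3@[6:8]
i=9 'b': node 12→14 (via fail)
i=10 'a': node 14→2 (via fail)  → match P0@[9:10],P6@[10:10]
i=11 'a': node 2→16 (via fail)  → match P6@[11:11]
i=12 'd': node 16→17
i=13 'a': node 17→18  → match P5@[10:13],P6@[13:13]
i=14 'd': node 18→10 (via fail)
i=15 'b': node 10→1 (via fail)
i=16 'b': node 1→9  → match P2@[15:16]
i=17 'a': node 9→2 (via fail)  → match P0@[16:17],P6@[17:17]
i=18 'c': node 2→13 (via fail)
i=19 'a': node 13→3 (via fail)  → match P6@[19:19]
i=20 'a': node 3→16  → match P6@[20:20]
i=21 'd': node 16→17
i=22 'a': node 17→18  → match P5@[19:22],P6@[22:22]
i=23 'b': node 18→4 (via fail)
i=24 'b': node 4→9 (via fail)  → match P2@[23:24]
i=25 'c': node 9→13 (via fail)
i=26 'b': node 13→14
i=27 'a': node 14→2 (via fail)  → match P0@[26:27],P6@[27:27]
i=28 'a': node 2→16 (via fail)  → match P6@[28:28]
i=29 'b': node 16→4 (via fail)
i=30 'b': node 4→9 (via fail)  → match P2@[29:30]
i=31 'a': node 9→2 (via fail)  → match P0@[30:31],P6@[31:31]
i=32 'b': node 2→4 (via fail)
i=33 'a': node 4→2 (via fail)  → match P0@[32:33],P6@[33:33]
i=34 'a': node 2→16 (via fail)  → match P6@[34:34]
i=35 'd': node 16→17
i=36 'd': node 17→11 (via fail)
i=37 'c': node 11→12  → match P3@[35:37]
i=38 'd': node 12→10 (via fail)
i=39 'd': node 10→11
i=40 'c': node 11→12  → match P3@[38:40]
i=41 'c': node 12→13 (via fail)
i=42 'a': node 13→3 (via fail)  → match P6@[42:42]
i=43 'b': node 3→4
i=44 'c': node 4→5
i=45 'b': node 5→6
i=46 'b': node 6→7  → match P2@[45:46],P4@[44:46]
i=47 'd': node 7→8  → match P1@[42:47]
i=48 'b': node 8→1 (via fail)
i=49 'b': node 1→9  → match P2@[48:49]
i=50 'd': node 9→10 (via fail)
i=51 'a': node 10→3 (via fail)  → match P6@[51:51]
i=52 'b': node 3→4
i=53 'c': node 4→5
i=54 'b': node 5→6
i=55 'b': node 6→7  → match P2@[54:55],P4@[53:55]
i=56 'd': node 7→8  → match P1@[51:56]
i=57 'd': node 8→11 (via fail)
i=58 'a': node 11→3 (via fail)  → match P6@[58:58]
i=59 'a': node 3→16  → match P6@[59:59]
i=60 'a': node 16→16 (via fail)  → match P6@[60:60]
i=61 'a': node 16→16 (via fail)  → match P6@[61:61]
i=62 'b': node 16→4 (via fail)
i=63 'd': node 4→10 (via fail)
i=64 'a': node 10→3 (via fail)  → match P6@[64:64]
i=65 'a': node 3→16  → match P6@[65:65]
i=66 'b': node 16→4 (via fail)
i=67 'a': node 4→2 (via fail)  → match P0@[66:67],P6@[67:67]
i=68 'b': node 2→4 (via fail)
i=69 'c': node 4→5
i=70 'b': node 5→6
i=71 'b': node 6→7  → match P2@[70:71],P4@[69:71]
i=72 'd': node 7→8  → match P1@[67:72]
i=73 'a': node 8→3 (via fail)  → match P6@[73:73]
i=74 'b': node 3→4
i=75 'a': node 4→2 (via fail)  → match P0@[74:75],P6@[75:75]
i=76 'b': node 2→4 (via fail)
i=77 'b': node 4→9 (via fail)  → match P2@[76:77]
i=78 'd': node 9→10 (via fail)
i=79 'b': node 10→1 (via fail)

Matches: [[0,6],[1,6],[3,5],[3,6],[8,3],[10,0],[10,6],[11,6],[13,5],[13,6],[16,2],[17,0],[17,6],[19,6],[20,6],[22,5],[22,6],[24,2],[27,0],[27,6],[28,6],[30,2],[31,0],[31,6],[33,0],[33,6],[34,6],[37,3],[40,3],[42,6],[46,2],[46,4],[47,1],[49,2],[51,6],[55,2],[55,4],[56,1],[58,6],[59,6],[60,6],[61,6],[64,6],[65,6],[67,0],[67,6],[71,2],[71,4],[72,1],[73,6],[75,0],[75,6],[77,2]]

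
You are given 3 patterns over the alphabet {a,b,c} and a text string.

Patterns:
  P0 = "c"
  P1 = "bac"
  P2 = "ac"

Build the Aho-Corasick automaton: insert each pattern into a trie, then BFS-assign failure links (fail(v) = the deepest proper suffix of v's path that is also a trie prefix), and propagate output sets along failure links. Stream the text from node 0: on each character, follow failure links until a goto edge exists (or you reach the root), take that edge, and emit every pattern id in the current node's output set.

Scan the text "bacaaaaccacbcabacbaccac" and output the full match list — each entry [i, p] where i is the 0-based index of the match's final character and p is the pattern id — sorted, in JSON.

Build:
Trie nodes:
  0='ε' goto a→5 b→2 c→1
  1='c' goto ·  ←P0
  2='b' goto a→3
  3='ba' goto c→4
  4='bac' goto ·  ←P1
  5='a' goto c→6
  6='ac' goto ·  ←P2

BFS fail/out derivation:
  fail(1) 'c': from fail(0)=0 chase 'c': 0 ⇒ 0;  out={0}∪out(0)={0}
  fail(2) 'b': from fail(0)=0 chase 'b': 0 ⇒ 0;  out=∅∪out(0)=∅
  fail(5) 'a': from fail(0)=0 chase 'a': 0 ⇒ 0;  out=∅∪out(0)=∅
  fail(3) 'ba': from fail(2)=0 chase 'a': 0 ⇒ 5;  out=∅∪out(5)=∅
  fail(6) 'ac': from fail(5)=0 chase 'c': 0 ⇒ 1;  out={2}∪out(1)={0,2}
  fail(4) 'bac': from fail(3)=5 chase 'c': 5 ⇒ 6;  out={1}∪out(6)={0,1,2}

Run:
pos 0 'b': at 2
pos 1 'a': at 3
pos 2 'c': at 4  → match P0@[2:2],P1@[0:2],P2@[1:2]
pos 3 'a': at 5 (via fail)
pos 4 'a': at 5 (via fail)
pos 5 'a': at 5 (via fail)
pos 6 'a': at 5 (via fail)
pos 7 'c': at 6  → match P0@[7:7],P2@[6:7]
pos 8 'c': at 1 (via fail)  → match P0@[8:8]
pos 9 'a': at 5 (via fail)
pos 10 'c': at 6  → match P0@[10:10],P2@[9:10]
pos 11 'b': at 2 (via fail)
pos 12 'c': at 1 (via fail)  → match P0@[12:12]
pos 13 'a': at 5 (via fail)
pos 14 'b': at 2 (via fail)
pos 15 'a': at 3
pos 16 'c': at 4  → match P0@[16:16],P1@[14:16],P2@[15:16]
pos 17 'b': at 2 (via fail)
pos 18 'a': at 3
pos 19 'c': at 4  → match P0@[19:19],P1@[17:19],P2@[18:19]
pos 20 'c': at 1 (via fail)  → match P0@[20:20]
pos 21 'a': at 5 (via fail)
pos 22 'c': at 6  → match P0@[22:22],P2@[21:22]

Result: [[2,0],[2,1],[2,2],[7,0],[7,2],[8,0],[10,0],[10,2],[12,0],[16,0],[16,1],[16,2],[19,0],[19,1],[19,2],[20,0],[22,0],[22,2]]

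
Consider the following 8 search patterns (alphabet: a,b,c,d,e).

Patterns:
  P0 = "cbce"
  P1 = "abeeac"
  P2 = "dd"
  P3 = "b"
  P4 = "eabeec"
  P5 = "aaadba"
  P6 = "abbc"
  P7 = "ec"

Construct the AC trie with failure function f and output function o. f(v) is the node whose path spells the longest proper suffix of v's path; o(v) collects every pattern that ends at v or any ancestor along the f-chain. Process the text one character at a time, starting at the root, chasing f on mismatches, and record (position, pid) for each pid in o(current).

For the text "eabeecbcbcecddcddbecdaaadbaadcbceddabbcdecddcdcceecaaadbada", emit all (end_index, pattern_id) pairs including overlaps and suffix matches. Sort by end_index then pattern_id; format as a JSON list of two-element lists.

Construct AC machine:
Trie (insert patterns):
  n0 'ε': a→5 b→13 c→1 d→11 e→14
  n1 'c': b→2
  n2 'cb': c→3
  n3 'cbc': e→4
  n4 'cbce': ·  [P0 ends]
  n5 'a': a→20 b→6
  n6 'ab': b→25 e→7
  n7 'abe': e→8
  n8 'abee': a→9
  n9 'abeea': c→10
  n10 'abeeac': ·  [P1 ends]
  n11 'd': d→12
  n12 'dd': ·  [P2 ends]
  n13 'b': ·  [P3 ends]
  n14 'e': a→15 c→27
  n15 'ea': b→16
  n16 'eab': e→17
  n17 'eabe': e→18
  n18 'eabee': c→19
  n19 'eabeec': ·  [P4 ends]
  n20 'aa': a→21
  n21 'aaa': d→22
  n22 'aaad': b→23
  n23 'aaadb': a→24
  n24 'aaadba': ·  [P5 ends]
  n25 'abb': c→26
  n26 'abbc': ·  [P6 ends]
  n27 'ec': ·  [P7 ends]

BFS fail/out derivation:
  fail(1) 'c': from fail(0)=0 chase 'c': 0 ⇒ 0;  out=∅∪out(0)=∅
  fail(5) 'a': from fail(0)=0 chase 'a': 0 ⇒ 0;  out=∅∪out(0)=∅
  fail(11) 'd': from fail(0)=0 chase 'd': 0 ⇒ 0;  out=∅∪out(0)=∅
  fail(13) 'b': from fail(0)=0 chase 'b': 0 ⇒ 0;  out={3}∪out(0)={3}
  fail(14) 'e': from fail(0)=0 chase 'e': 0 ⇒ 0;  out=∅∪out(0)=∅
  fail(2) 'cb': from fail(1)=0 chase 'b': 0 ⇒ 13;  out=∅∪out(13)={3}
  fail(6) 'ab': from fail(5)=0 chase 'b': 0 ⇒ 13;  out=∅∪out(13)={3}
  fail(12) 'dd': from fail(11)=0 chase 'd': 0 ⇒ 11;  out={2}∪out(11)={2}
  fail(15) 'ea': from fail(14)=0 chase 'a': 0 ⇒ 5;  out=∅∪out(5)=∅
  fail(20) 'aa': from fail(5)=0 chase 'a': 0 ⇒ 5;  out=∅∪out(5)=∅
  fail(27) 'ec': from fail(14)=0 chase 'c': 0 ⇒ 1;  out={7}∪out(1)={7}
  fail(3) 'cbc': from fail(2)=13 chase 'c': 13→0 ⇒ 1;  out=∅∪out(1)=∅
  fail(7) 'abe': from fail(6)=13 chase 'e': 13→0 ⇒ 14;  out=∅∪out(14)=∅
  fail(16) 'eab': from fail(15)=5 chase 'b': 5 ⇒ 6;  out=∅∪out(6)={3}
  fail(21) 'aaa': from fail(20)=5 chase 'a': 5 ⇒ 20;  out=∅∪out(20)=∅
  fail(25) 'abb': from fail(6)=13 chase 'b': 13→0 ⇒ 13;  out=∅∪out(13)={3}
  fail(4) 'cbce': from fail(3)=1 chase 'e': 1→0 ⇒ 14;  out={0}∪out(14)={0}
  fail(8) 'abee': from fail(7)=14 chase 'e': 14→0 ⇒ 14;  out=∅∪out(14)=∅
  fail(17) 'eabe': from fail(16)=6 chase 'e': 6 ⇒ 7;  out=∅∪out(7)=∅
  fail(22) 'aaad': from fail(21)=20 chase 'd': 20→5→0 ⇒ 11;  out=∅∪out(11)=∅
  fail(26) 'abbc': from fail(25)=13 chase 'c': 13→0 ⇒ 1;  out={6}∪out(1)={6}
  fail(9) 'abeea': from fail(8)=14 chase 'a': 14 ⇒ 15;  out=∅∪out(15)=∅
  fail(18) 'eabee': from fail(17)=7 chase 'e': 7 ⇒ 8;  out=∅∪out(8)=∅
  fail(23) 'aaadb': from fail(22)=11 chase 'b': 11→0 ⇒ 13;  out=∅∪out(13)={3}
  fail(10) 'abeeac': from fail(9)=15 chase 'c': 15→5→0 ⇒ 1;  out={1}∪out(1)={1}
  fail(19) 'eabeec': from fail(18)=8 chase 'c': 8→14 ⇒ 27;  out={4}∪out(27)={4,7}
  fail(24) 'aaadba': from fail(23)=13 chase 'a': 13→0 ⇒ 5;  out={5}∪out(5)={5}

Text stream:
pos 0 'e': at 14
pos 1 'a': at 15
pos 2 'b': at 16  emit P3@[2:2]
pos 3 'e': at 17
pos 4 'e': at 18
pos 5 'c': at 19  emit P4@[0:5],P7@[4:5]
pos 6 'b': at 2 ·f  emit P3@[6:6]
pos 7 'c': at 3
pos 8 'b': at 2 ·f  emit P3@[8:8]
pos 9 'c': at 3
pos 10 'e': at 4  emit P0@[7:10]
pos 11 'c': at 27 ·f  emit P7@[10:11]
pos 12 'd': at 11 ·f
pos 13 'd': at 12  emit P2@[12:13]
pos 14 'c': at 1 ·f
pos 15 'd': at 11 ·f
pos 16 'd': at 12  emit P2@[15:16]
pos 17 'b': at 13 ·f  emit P3@[17:17]
pos 18 'e': at 14 ·f
pos 19 'c': at 27  emit P7@[18:19]
pos 20 'd': at 11 ·f
pos 21 'a': at 5 ·f
pos 22 'a': at 20
pos 23 'a': at 21
pos 24 'd': at 22
pos 25 'b': at 23  emit P3@[25:25]
pos 26 'a': at 24  emit P5@[21:26]
pos 27 'a': at 20 ·f
pos 28 'd': at 11 ·f
pos 29 'c': at 1 ·f
pos 30 'b': at 2  emit P3@[30:30]
pos 31 'c': at 3
pos 32 'e': at 4  emit P0@[29:32]
pos 33 'd': at 11 ·f
pos 34 'd': at 12  emit P2@[33:34]
pos 35 'a': at 5 ·f
pos 36 'b': at 6  emit P3@[36:36]
pos 37 'b': at 25  emit P3@[37:37]
pos 38 'c': at 26  emit P6@[35:38]
pos 39 'd': at 11 ·f
pos 40 'e': at 14 ·f
pos 41 'c': at 27  emit P7@[40:41]
pos 42 'd': at 11 ·f
pos 43 'd': at 12  emit P2@[42:43]
pos 44 'c': at 1 ·f
pos 45 'd': at 11 ·f
pos 46 'c': at 1 ·f
pos 47 'c': at 1 ·f
pos 48 'e': at 14 ·f
pos 49 'e': at 14 ·f
pos 50 'c': at 27  emit P7@[49:50]
pos 51 'a': at 5 ·f
pos 52 'a': at 20
pos 53 'a': at 21
pos 54 'd': at 22
pos 55 'b': at 23  emit P3@[55:55]
pos 56 'a': at 24  emit P5@[51:56]
pos 57 'd': at 11 ·f
pos 58 'a': at 5 ·f

Result: [[2,3],[5,4],[5,7],[6,3],[8,3],[10,0],[11,7],[13,2],[16,2],[17,3],[19,7],[25,3],[26,5],[30,3],[32,0],[34,2],[36,3],[37,3],[38,6],[41,7],[43,2],[50,7],[55,3],[56,5]]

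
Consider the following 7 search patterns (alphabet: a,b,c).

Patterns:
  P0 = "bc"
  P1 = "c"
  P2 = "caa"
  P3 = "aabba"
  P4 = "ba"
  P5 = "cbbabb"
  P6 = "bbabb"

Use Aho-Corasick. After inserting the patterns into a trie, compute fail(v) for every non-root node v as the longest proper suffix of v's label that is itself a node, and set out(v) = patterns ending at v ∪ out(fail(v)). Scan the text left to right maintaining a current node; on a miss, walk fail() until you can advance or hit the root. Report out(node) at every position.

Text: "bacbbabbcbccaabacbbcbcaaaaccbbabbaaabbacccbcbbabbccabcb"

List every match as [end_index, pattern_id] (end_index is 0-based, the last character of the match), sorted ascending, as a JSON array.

Build:
Trie nodes:
  n0 'ε': a→6 b→1 c→3
  n1 'b': a→11 b→17 c→2
  n2 'bc': ·  [P0 ends]
  n3 'c': a→4 b→12  [P1 ends]
  n4 'ca': a→5
  n5 'caa': ·  [P2 ends]
  n6 'a': a→7
  n7 'aa': b→8
  n8 'aab': b→9
  n9 'aabb': a→10
  n10 'aabba': ·  [P3 ends]
  n11 'ba': ·  [P4 ends]
  n12 'cb': b→13
  n13 'cbb': a→14
  n14 'cbba': b→15
  n15 'cbbab': b→16
  n16 'cbbabb': ·  [P5 ends]
  n17 'bb': a→18
  n18 'bba': b→19
  n19 'bbab': b→20
  n20 'bbabb': ·  [P6 ends]

BFS fail/out derivation:
  n1('b'): parent n0 fail=0; on 'b' 0 → fail=0;  out ∅∪∅=∅
  n3('c'): parent n0 fail=0; on 'c' 0 → fail=0;  out {1}∪∅={1}
  n6('a'): parent n0 fail=0; on 'a' 0 → fail=0;  out ∅∪∅=∅
  n2('bc'): parent n1 fail=0; on 'c' 0 → fail=3;  out {0}∪{1}={0,1}
  n4('ca'): parent n3 fail=0; on 'a' 0 → fail=6;  out ∅∪∅=∅
  n7('aa'): parent n6 fail=0; on 'a' 0 → fail=6;  out ∅∪∅=∅
  n11('ba'): parent n1 fail=0; on 'a' 0 → fail=6;  out {4}∪∅={4}
  n12('cb'): parent n3 fail=0; on 'b' 0 → fail=1;  out ∅∪∅=∅
  n17('bb'): parent n1 fail=0; on 'b' 0 → fail=1;  out ∅∪∅=∅
  n5('caa'): parent n4 fail=6; on 'a' 6 → fail=7;  out {2}∪∅={2}
  n8('aab'): parent n7 fail=6; on 'b' 6→0 → fail=1;  out ∅∪∅=∅
  n13('cbb'): parent n12 fail=1; on 'b' 1 → fail=17;  out ∅∪∅=∅
  n18('bba'): parent n17 fail=1; on 'a' 1 → fail=11;  out ∅∪{4}={4}
  n9('aabb'): parent n8 fail=1; on 'b' 1 → fail=17;  out ∅∪∅=∅
  n14('cbba'): parent n13 fail=17; on 'a' 17 → fail=18;  out ∅∪{4}={4}
  n19('bbab'): parent n18 fail=11; on 'b' 11→6→0 → fail=1;  out ∅∪∅=∅
  n10('aabba'): parent n9 fail=17; on 'a' 17 → fail=18;  out {3}∪{4}={3,4}
  n15('cbbab'): parent n14 fail=18; on 'b' 18 → fail=19;  out ∅∪∅=∅
  n20('bbabb'): parent n19 fail=1; on 'b' 1 → fail=17;  out {6}∪∅={6}
  n16('cbbabb'): parent n15 fail=19; on 'b' 19 → fail=20;  out {5}∪{6}={5,6}

Text stream:
[0] read 'b'  n0⇒n1
[1] read 'a'  n1⇒n11  → match P4@[0:1]
[2] read 'c'  n11⇒n3 (via fail)  → match P1@[2:2]
[3] read 'b'  n3⇒n12
[4] read 'b'  n12⇒n13
[5] read 'a'  n13⇒n14  → match P4@[4:5]
[6] read 'b'  n14⇒n15
[7] read 'b'  n15⇒n16  → match P5@[2:7],P6@[3:7]
[8] read 'c'  n16⇒n2 (via fail)  → match P0@[7:8],P1@[8:8]
[9] read 'b'  n2⇒n12 (via fail)
[10] read 'c'  n12⇒n2 (via fail)  → match P0@[9:10],P1@[10:10]
[11] read 'c'  n2⇒n3 (via fail)  → match P1@[11:11]
[12] read 'a'  n3⇒n4
[13] read 'a'  n4⇒n5  → match P2@[11:13]
[14] read 'b'  n5⇒n8 (via fail)
[15] read 'a'  n8⇒n11 (via fail)  → match P4@[14:15]
[16] read 'c'  n11⇒n3 (via fail)  → match P1@[16:16]
[17] read 'b'  n3⇒n12
[18] read 'b'  n12⇒n13
[19] read 'c'  n13⇒n2 (via fail)  → match P0@[18:19],P1@[19:19]
[20] read 'b'  n2⇒n12 (via fail)
[21] read 'c'  n12⇒n2 (via fail)  → match P0@[20:21],P1@[21:21]
[22] read 'a'  n2⇒n4 (via fail)
[23] read 'a'  n4⇒n5  → match P2@[21:23]
[24] read 'a'  n5⇒n7 (via fail)
[25] read 'a'  n7⇒n7 (via fail)
[26] read 'c'  n7⇒n3 (via fail)  → match P1@[26:26]
[27] read 'c'  n3⇒n3 (via fail)  → match P1@[27:27]
[28] read 'b'  n3⇒n12
[29] read 'b'  n12⇒n13
[30] read 'a'  n13⇒n14  → match P4@[29:30]
[31] read 'b'  n14⇒n15
[32] read 'b'  n15⇒n16  → match P5@[27:32],P6@[28:32]
[33] read 'a'  n16⇒n18 (via fail)  → match P4@[32:33]
[34] read 'a'  n18⇒n7 (via fail)
[35] read 'a'  n7⇒n7 (via fail)
[36] read 'b'  n7⇒n8
[37] read 'b'  n8⇒n9
[38] read 'a'  n9⇒n10  → match P3@[34:38],P4@[37:38]
[39] read 'c'  n10⇒n3 (via fail)  → match P1@[39:39]
[40] read 'c'  n3⇒n3 (via fail)  → match P1@[40:40]
[41] read 'c'  n3⇒n3 (via fail)  → match P1@[41:41]
[42] read 'b'  n3⇒n12
[43] read 'c'  n12⇒n2 (via fail)  → match P0@[42:43],P1@[43:43]
[44] read 'b'  n2⇒n12 (via fail)
[45] read 'b'  n12⇒n13
[46] read 'a'  n13⇒n14  → match P4@[45:46]
[47] read 'b'  n14⇒n15
[48] read 'b'  n15⇒n16  → match P5@[43:48],P6@[44:48]
[49] read 'c'  n16⇒n2 (via fail)  → match P0@[48:49],P1@[49:49]
[50] read 'c'  n2⇒n3 (via fail)  → match P1@[50:50]
[51] read 'a'  n3⇒n4
[52] read 'b'  n4⇒n1 (via fail)
[53] read 'c'  n1⇒n2  → match P0@[52:53],P1@[53:53]
[54] read 'b'  n2⇒n12 (via fail)

Result: [[1,4],[2,1],[5,4],[7,5],[7,6],[8,0],[8,1],[10,0],[10,1],[11,1],[13,2],[15,4],[16,1],[19,0],[19,1],[21,0],[21,1],[23,2],[26,1],[27,1],[30,4],[32,5],[32,6],[33,4],[38,3],[38,4],[39,1],[40,1],[41,1],[43,0],[43,1],[46,4],[48,5],[48,6],[49,0],[49,1],[50,1],[53,0],[53,1]]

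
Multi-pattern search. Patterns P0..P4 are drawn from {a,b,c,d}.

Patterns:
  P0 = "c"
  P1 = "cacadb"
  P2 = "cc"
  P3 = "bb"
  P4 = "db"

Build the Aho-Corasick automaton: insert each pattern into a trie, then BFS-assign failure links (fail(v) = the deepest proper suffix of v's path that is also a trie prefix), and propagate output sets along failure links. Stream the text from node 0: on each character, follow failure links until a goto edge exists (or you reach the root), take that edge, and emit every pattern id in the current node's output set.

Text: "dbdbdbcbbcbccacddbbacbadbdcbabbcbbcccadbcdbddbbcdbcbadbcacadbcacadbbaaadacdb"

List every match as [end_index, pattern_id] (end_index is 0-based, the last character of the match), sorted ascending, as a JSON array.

Build:
Trie nodes:
  n0 'ε': b→8 c→1 d→10
  n1 'c': a→2 c→7  ←P0
  n2 'ca': c→3
  n3 'cac': a→4
  n4 'caca': d→5
  n5 'cacad': b→6
  n6 'cacadb': ·  ←P1
  n7 'cc': ·  ←P2
  n8 'b': b→9
  n9 'bb': ·  ←P3
  n10 'd': b→11
  n11 'db': ·  ←P4

Failure links (BFS by depth):
  fail(1) 'c': from fail(0)=0 chase 'c': 0 ⇒ 0;  out={0}∪out(0)={0}
  fail(8) 'b': from fail(0)=0 chase 'b': 0 ⇒ 0;  out=∅∪out(0)=∅
  fail(10) 'd': from fail(0)=0 chase 'd': 0 ⇒ 0;  out=∅∪out(0)=∅
  fail(2) 'ca': from fail(1)=0 chase 'a': 0 ⇒ 0;  out=∅∪out(0)=∅
  fail(7) 'cc': from fail(1)=0 chase 'c': 0 ⇒ 1;  out={2}∪out(1)={0,2}
  fail(9) 'bb': from fail(8)=0 chase 'b': 0 ⇒ 8;  out={3}∪out(8)={3}
  fail(11) 'db': from fail(10)=0 chase 'b': 0 ⇒ 8;  out={4}∪out(8)={4}
  fail(3) 'cac': from fail(2)=0 chase 'c': 0 ⇒ 1;  out=∅∪out(1)={0}
  fail(4) 'caca': from fail(3)=1 chase 'a': 1 ⇒ 2;  out=∅∪out(2)=∅
  fail(5) 'cacad': from fail(4)=2 chase 'd': 2→0 ⇒ 10;  out=∅∪out(10)=∅
  fail(6) 'cacadb': from fail(5)=10 chase 'b': 10 ⇒ 11;  out={1}∪out(11)={1,4}

Run:
i=0 'd': node 0→10
i=1 'b': node 10→11  → match P4@[0:1]
i=2 'd': node 11→10 ·f
i=3 'b': node 10→11  → match P4@[2:3]
i=4 'd': node 11→10 ·f
i=5 'b': node 10→11  → match P4@[4:5]
i=6 'c': node 11→1 ·f  → match P0@[6:6]
i=7 'b': node 1→8 ·f
i=8 'b': node 8→9  → match P3@[7:8]
i=9 'c': node 9→1 ·f  → match P0@[9:9]
i=10 'b': node 1→8 ·f
i=11 'c': node 8→1 ·f  → match P0@[11:11]
i=12 'c': node 1→7  → match P0@[12:12],P2@[11:12]
i=13 'a': node 7→2 ·f
i=14 'c': node 2→3  → match P0@[14:14]
i=15 'd': node 3→10 ·f
i=16 'd': node 10→10 ·f
i=17 'b': node 10→11  → match P4@[16:17]
i=18 'b': node 11→9 ·f  → match P3@[17:18]
i=19 'a': node 9→0 ·f
i=20 'c': node 0→1  → match P0@[20:20]
i=21 'b': node 1→8 ·f
i=22 'a': node 8→0 ·f
i=23 'd': node 0→10
i=24 'b': node 10→11  → match P4@[23:24]
i=25 'd': node 11→10 ·f
i=26 'c': node 10→1 ·f  → match P0@[26:26]
i=27 'b': node 1→8 ·f
i=28 'a': node 8→0 ·f
i=29 'b': node 0→8
i=30 'b': node 8→9  → match P3@[29:30]
i=31 'c': node 9→1 ·f  → match P0@[31:31]
i=32 'b': node 1→8 ·f
i=33 'b': node 8→9  → match P3@[32:33]
i=34 'c': node 9→1 ·f  → match P0@[34:34]
i=35 'c': node 1→7  → match P0@[35:35],P2@[34:35]
i=36 'c': node 7→7 ·f  → match P0@[36:36],P2@[35:36]
i=37 'a': node 7→2 ·f
i=38 'd': node 2→10 ·f
i=39 'b': node 10→11  → match P4@[38:39]
i=40 'c': node 11→1 ·f  → match P0@[40:40]
i=41 'd': node 1→10 ·f
i=42 'b': node 10→11  → match P4@[41:42]
i=43 'd': node 11→10 ·f
i=44 'd': node 10→10 ·f
i=45 'b': node 10→11  → match P4@[44:45]
i=46 'b': node 11→9 ·f  → match P3@[45:46]
i=47 'c': node 9→1 ·f  → match P0@[47:47]
i=48 'd': node 1→10 ·f
i=49 'b': node 10→11  → match P4@[48:49]
i=50 'c': node 11→1 ·f  → match P0@[50:50]
i=51 'b': node 1→8 ·f
i=52 'a': node 8→0 ·f
i=53 'd': node 0→10
i=54 'b': node 10→11  → match P4@[53:54]
i=55 'c': node 11→1 ·f  → match P0@[55:55]
i=56 'a': node 1→2
i=57 'c': node 2→3  → match P0@[57:57]
i=58 'a': node 3→4
i=59 'd': node 4→5
i=60 'b': node 5→6  → match P1@[55:60],P4@[59:60]
i=61 'c': node 6→1 ·f  → match P0@[61:61]
i=62 'a': node 1→2
i=63 'c': node 2→3  → match P0@[63:63]
i=64 'a': node 3→4
i=65 'd': node 4→5
i=66 'b': node 5→6  → match P1@[61:66],P4@[65:66]
i=67 'b': node 6→9 ·f  → match P3@[66:67]
i=68 'a': node 9→0 ·f
i=69 'a': node 0→0
i=70 'a': node 0→0
i=71 'd': node 0→10
i=72 'a': node 10→0 ·f
i=73 'c': node 0→1  → match P0@[73:73]
i=74 'd': node 1→10 ·f
i=75 'b': node 10→11  → match P4@[74:75]

All matches (sorted): [[1,4],[3,4],[5,4],[6,0],[8,3],[9,0],[11,0],[12,0],[12,2],[14,0],[17,4],[18,3],[20,0],[24,4],[26,0],[30,3],[31,0],[33,3],[34,0],[35,0],[35,2],[36,0],[36,2],[39,4],[40,0],[42,4],[45,4],[46,3],[47,0],[49,4],[50,0],[54,4],[55,0],[57,0],[60,1],[60,4],[61,0],[63,0],[66,1],[66,4],[67,3],[73,0],[75,4]]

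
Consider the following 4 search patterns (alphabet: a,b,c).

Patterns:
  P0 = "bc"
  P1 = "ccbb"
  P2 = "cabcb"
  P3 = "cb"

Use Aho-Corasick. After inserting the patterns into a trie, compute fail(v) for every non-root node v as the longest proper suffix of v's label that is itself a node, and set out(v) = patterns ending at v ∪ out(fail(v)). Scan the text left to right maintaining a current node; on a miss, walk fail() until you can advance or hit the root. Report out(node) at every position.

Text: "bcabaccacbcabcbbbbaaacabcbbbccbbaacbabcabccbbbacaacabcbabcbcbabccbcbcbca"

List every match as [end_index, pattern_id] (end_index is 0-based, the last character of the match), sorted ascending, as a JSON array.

Build automaton:
Trie nodes:
  n0 'ε': b→1 c→3
  n1 'b': c→2
  n2 'bc': ·  [P0 ends]
  n3 'c': a→7 b→11 c→4
  n4 'cc': b→5
  n5 'ccb': b→6
  n6 'ccbb': ·  [P1 ends]
  n7 'ca': b→8
  n8 'cab': c→9
  n9 'cabc': b→10
  n10 'cabcb': ·  [P2 ends]
  n11 'cb': ·  [P3 ends]

BFS fail/out derivation:
  n1('b'): parent n0 fail=0; on 'b' 0 → fail=0;  out ∅∪∅=∅
  n3('c'): parent n0 fail=0; on 'c' 0 → fail=0;  out ∅∪∅=∅
  n2('bc'): parent n1 fail=0; on 'c' 0 → fail=3;  out {0}∪∅={0}
  n4('cc'): parent n3 fail=0; on 'c' 0 → fail=3;  out ∅∪∅=∅
  n7('ca'): parent n3 fail=0; on 'a' 0 → fail=0;  out ∅∪∅=∅
  n11('cb'): parent n3 fail=0; on 'b' 0 → fail=1;  out {3}∪∅={3}
  n5('ccb'): parent n4 fail=3; on 'b' 3 → fail=11;  out ∅∪{3}={3}
  n8('cab'): parent n7 fail=0; on 'b' 0 → fail=1;  out ∅∪∅=∅
  n6('ccbb'): parent n5 fail=11; on 'b' 11→1→0 → fail=1;  out {1}∪∅={1}
  n9('cabc'): parent n8 fail=1; on 'c' 1 → fail=2;  out ∅∪{0}={0}
  n10('cabcb'): parent n9 fail=2; on 'b' 2→3 → fail=11;  out {2}∪{3}={2,3}

Text stream:
[0] read 'b'  n0⇒n1
[1] read 'c'  n1⇒n2  emit P0@[0:1]
[2] read 'a'  n2⇒n7 (via fail)
[3] read 'b'  n7⇒n8
[4] read 'a'  n8⇒n0 (via fail)
[5] read 'c'  n0⇒n3
[6] read 'c'  n3⇒n4
[7] read 'a'  n4⇒n7 (via fail)
[8] read 'c'  n7⇒n3 (via fail)
[9] read 'b'  n3⇒n11  emit P3@[8:9]
[10] read 'c'  n11⇒n2 (via fail)  emit P0@[9:10]
[11] read 'a'  n2⇒n7 (via fail)
[12] read 'b'  n7⇒n8
[13] read 'c'  n8⇒n9  emit P0@[12:13]
[14] read 'b'  n9⇒n10  emit P2@[10:14],P3@[13:14]
[15] read 'b'  n10⇒n1 (via fail)
[16] read 'b'  n1⇒n1 (via fail)
[17] read 'b'  n1⇒n1 (via fail)
[18] read 'a'  n1⇒n0 (via fail)
[19] read 'a'  n0⇒n0
[20] read 'a'  n0⇒n0
[21] read 'c'  n0⇒n3
[22] read 'a'  n3⇒n7
[23] read 'b'  n7⇒n8
[24] read 'c'  n8⇒n9  emit P0@[23:24]
[25] read 'b'  n9⇒n10  emit P2@[21:25],P3@[24:25]
[26] read 'b'  n10⇒n1 (via fail)
[27] read 'b'  n1⇒n1 (via fail)
[28] read 'c'  n1⇒n2  emit P0@[27:28]
[29] read 'c'  n2⇒n4 (via fail)
[30] read 'b'  n4⇒n5  emit P3@[29:30]
[31] read 'b'  n5⇒n6  emit P1@[28:31]
[32] read 'a'  n6⇒n0 (via fail)
[33] read 'a'  n0⇒n0
[34] read 'c'  n0⇒n3
[35] read 'b'  n3⇒n11  emit P3@[34:35]
[36] read 'a'  n11⇒n0 (via fail)
[37] read 'b'  n0⇒n1
[38] read 'c'  n1⇒n2  emit P0@[37:38]
[39] read 'a'  n2⇒n7 (via fail)
[40] read 'b'  n7⇒n8
[41] read 'c'  n8⇒n9  emit P0@[40:41]
[42] read 'c'  n9⇒n4 (via fail)
[43] read 'b'  n4⇒n5  emit P3@[42:43]
[44] read 'b'  n5⇒n6  emit P1@[41:44]
[45] read 'b'  n6⇒n1 (via fail)
[46] read 'a'  n1⇒n0 (via fail)
[47] read 'c'  n0⇒n3
[48] read 'a'  n3⇒n7
[49] read 'a'  n7⇒n0 (via fail)
[50] read 'c'  n0⇒n3
[51] read 'a'  n3⇒n7
[52] read 'b'  n7⇒n8
[53] read 'c'  n8⇒n9  emit P0@[52:53]
[54] read 'b'  n9⇒n10  emit P2@[50:54],P3@[53:54]
[55] read 'a'  n10⇒n0 (via fail)
[56] read 'b'  n0⇒n1
[57] read 'c'  n1⇒n2  emit P0@[56:57]
[58] read 'b'  n2⇒n11 (via fail)  emit P3@[57:58]
[59] read 'c'  n11⇒n2 (via fail)  emit P0@[58:59]
[60] read 'b'  n2⇒n11 (via fail)  emit P3@[59:60]
[61] read 'a'  n11⇒n0 (via fail)
[62] read 'b'  n0⇒n1
[63] read 'c'  n1⇒n2  emit P0@[62:63]
[64] read 'c'  n2⇒n4 (via fail)
[65] read 'b'  n4⇒n5  emit P3@[64:65]
[66] read 'c'  n5⇒n2 (via fail)  emit P0@[65:66]
[67] read 'b'  n2⇒n11 (via fail)  emit P3@[66:67]
[68] read 'c'  n11⇒n2 (via fail)  emit P0@[67:68]
[69] read 'b'  n2⇒n11 (via fail)  emit P3@[68:69]
[70] read 'c'  n11⇒n2 (via fail)  emit P0@[69:70]
[71] read 'a'  n2⇒n7 (via fail)

Matches: [[1,0],[9,3],[10,0],[13,0],[14,2],[14,3],[24,0],[25,2],[25,3],[28,0],[30,3],[31,1],[35,3],[38,0],[41,0],[43,3],[44,1],[53,0],[54,2],[54,3],[57,0],[58,3],[59,0],[60,3],[63,0],[65,3],[66,0],[67,3],[68,0],[69,3],[70,0]]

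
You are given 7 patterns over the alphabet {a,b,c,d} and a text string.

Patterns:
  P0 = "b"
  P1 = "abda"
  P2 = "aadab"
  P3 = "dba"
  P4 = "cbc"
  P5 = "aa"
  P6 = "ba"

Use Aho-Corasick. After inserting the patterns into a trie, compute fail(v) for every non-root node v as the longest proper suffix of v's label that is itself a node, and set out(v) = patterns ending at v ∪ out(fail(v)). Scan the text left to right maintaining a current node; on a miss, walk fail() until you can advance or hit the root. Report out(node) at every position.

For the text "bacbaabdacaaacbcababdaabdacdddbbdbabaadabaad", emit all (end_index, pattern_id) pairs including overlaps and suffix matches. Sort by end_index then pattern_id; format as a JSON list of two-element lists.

Construct AC machine:
Trie (insert patterns):
  0='ε' goto a→2 b→1 c→13 d→10
  1='b' goto a→16  ←P0
  2='a' goto a→6 b→3
  3='ab' goto d→4
  4='abd' goto a→5
  5='abda' goto ·  ←P1
  6='aa' goto d→7  ←P5
  7='aad' goto a→8
  8='aada' goto b→9
  9='aadab' goto ·  ←P2
  10='d' goto b→11
  11='db' goto a→12
  12='dba' goto ·  ←P3
  13='c' goto b→14
  14='cb' goto c→15
  15='cbc' goto ·  ←P4
  16='ba' goto ·  ←P6

Failure links (BFS by depth):
  n1('b'): parent n0 fail=0; on 'b' 0 → fail=0;  out {0}∪∅={0}
  n2('a'): parent n0 fail=0; on 'a' 0 → fail=0;  out ∅∪∅=∅
  n10('d'): parent n0 fail=0; on 'd' 0 → fail=0;  out ∅∪∅=∅
  n13('c'): parent n0 fail=0; on 'c' 0 → fail=0;  out ∅∪∅=∅
  n3('ab'): parent n2 fail=0; on 'b' 0 → fail=1;  out ∅∪{0}={0}
  n6('aa'): parent n2 fail=0; on 'a' 0 → fail=2;  out {5}∪∅={5}
  n11('db'): parent n10 fail=0; on 'b' 0 → fail=1;  out ∅∪{0}={0}
  n14('cb'): parent n13 fail=0; on 'b' 0 → fail=1;  out ∅∪{0}={0}
  n16('ba'): parent n1 fail=0; on 'a' 0 → fail=2;  out {6}∪∅={6}
  n4('abd'): parent n3 fail=1; on 'd' 1→0 → fail=10;  out ∅∪∅=∅
  n7('aad'): parent n6 fail=2; on 'd' 2→0 → fail=10;  out ∅∪∅=∅
  n12('dba'): parent n11 fail=1; on 'a' 1 → fail=16;  out {3}∪{6}={3,6}
  n15('cbc'): parent n14 fail=1; on 'c' 1→0 → fail=13;  out {4}∪∅={4}
  n5('abda'): parent n4 fail=10; on 'a' 10→0 → fail=2;  out {1}∪∅={1}
  n8('aada'): parent n7 fail=10; on 'a' 10→0 → fail=2;  out ∅∪∅=∅
  n9('aadab'): parent n8 fail=2; on 'b' 2 → fail=3;  out {2}∪{0}={0,2}

Text stream:
pos 0 'b': at 1  ** P0@[0:0]
pos 1 'a': at 16  ** P6@[0:1]
pos 2 'c': at 13 (via fail)
pos 3 'b': at 14  ** P0@[3:3]
pos 4 'a': at 16 (via fail)  ** P6@[3:4]
pos 5 'a': at 6 (via fail)  ** P5@[4:5]
pos 6 'b': at 3 (via fail)  ** P0@[6:6]
pos 7 'd': at 4
pos 8 'a': at 5  ** P1@[5:8]
pos 9 'c': at 13 (via fail)
pos 10 'a': at 2 (via fail)
pos 11 'a': at 6  ** P5@[10:11]
pos 12 'a': at 6 (via fail)  ** P5@[11:12]
pos 13 'c': at 13 (via fail)
pos 14 'b': at 14  ** P0@[14:14]
pos 15 'c': at 15  ** P4@[13:15]
pos 16 'a': at 2 (via fail)
pos 17 'b': at 3  ** P0@[17:17]
pos 18 'a': at 16 (via fail)  ** P6@[17:18]
pos 19 'b': at 3 (via fail)  ** P0@[19:19]
pos 20 'd': at 4
pos 21 'a': at 5  ** P1@[18:21]
pos 22 'a': at 6 (via fail)  ** P5@[21:22]
pos 23 'b': at 3 (via fail)  ** P0@[23:23]
pos 24 'd': at 4
pos 25 'a': at 5  ** P1@[22:25]
pos 26 'c': at 13 (via fail)
pos 27 'd': at 10 (via fail)
pos 28 'd': at 10 (via fail)
pos 29 'd': at 10 (via fail)
pos 30 'b': at 11  ** P0@[30:30]
pos 31 'b': at 1 (via fail)  ** P0@[31:31]
pos 32 'd': at 10 (via fail)
pos 33 'b': at 11  ** P0@[33:33]
pos 34 'a': at 12  ** P3@[32:34],P6@[33:34]
pos 35 'b': at 3 (via fail)  ** P0@[35:35]
pos 36 'a': at 16 (via fail)  ** P6@[35:36]
pos 37 'a': at 6 (via fail)  ** P5@[36:37]
pos 38 'd': at 7
pos 39 'a': at 8
pos 40 'b': at 9  ** P0@[40:40],P2@[36:40]
pos 41 'a': at 16 (via fail)  ** P6@[40:41]
pos 42 'a': at 6 (via fail)  ** P5@[41:42]
pos 43 'd': at 7

Matches: [[0,0],[1,6],[3,0],[4,6],[5,5],[6,0],[8,1],[11,5],[12,5],[14,0],[15,4],[17,0],[18,6],[19,0],[21,1],[22,5],[23,0],[25,1],[30,0],[31,0],[33,0],[34,3],[34,6],[35,0],[36,6],[37,5],[40,0],[40,2],[41,6],[42,5]]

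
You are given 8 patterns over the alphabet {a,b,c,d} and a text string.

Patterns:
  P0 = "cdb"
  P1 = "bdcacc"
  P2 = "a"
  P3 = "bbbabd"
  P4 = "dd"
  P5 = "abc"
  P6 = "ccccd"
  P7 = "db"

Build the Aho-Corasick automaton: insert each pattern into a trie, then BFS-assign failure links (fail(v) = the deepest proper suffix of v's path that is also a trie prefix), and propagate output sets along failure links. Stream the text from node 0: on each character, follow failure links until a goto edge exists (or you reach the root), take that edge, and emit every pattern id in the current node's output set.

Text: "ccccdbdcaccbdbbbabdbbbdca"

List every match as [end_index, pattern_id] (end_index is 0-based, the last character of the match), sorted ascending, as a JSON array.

Build automaton:
Trie (insert patterns):
  n0 'ε': a→10 b→4 c→1 d→16
  n1 'c': c→20 d→2
  n2 'cd': b→3
  n3 'cdb': ·  ←P0
  n4 'b': b→11 d→5
  n5 'bd': c→6
  n6 'bdc': a→7
  n7 'bdca': c→8
  n8 'bdcac': c→9
  n9 'bdcacc': ·  ←P1
  n10 'a': b→18  ←P2
  n11 'bb': b→12
  n12 'bbb': a→13
  n13 'bbba': b→14
  n14 'bbbab': d→15
  n15 'bbbabd': ·  ←P3
  n16 'd': b→24 d→17
  n17 'dd': ·  ←P4
  n18 'ab': c→19
  n19 'abc': ·  ←P5
  n20 'cc': c→21
  n21 'ccc': c→22
  n22 'cccc': d→23
  n23 'ccccd': ·  ←P6
  n24 'db': ·  ←P7

BFS fail/out derivation:
  fail(1) 'c': from fail(0)=0 chase 'c': 0 ⇒ 0;  out=∅∪out(0)=∅
  fail(4) 'b': from fail(0)=0 chase 'b': 0 ⇒ 0;  out=∅∪out(0)=∅
  fail(10) 'a': from fail(0)=0 chase 'a': 0 ⇒ 0;  out={2}∪out(0)={2}
  fail(16) 'd': from fail(0)=0 chase 'd': 0 ⇒ 0;  out=∅∪out(0)=∅
  fail(2) 'cd': from fail(1)=0 chase 'd': 0 ⇒ 16;  out=∅∪out(16)=∅
  fail(5) 'bd': from fail(4)=0 chase 'd': 0 ⇒ 16;  out=∅∪out(16)=∅
  fail(11) 'bb': from fail(4)=0 chase 'b': 0 ⇒ 4;  out=∅∪out(4)=∅
  fail(17) 'dd': from fail(16)=0 chase 'd': 0 ⇒ 16;  out={4}∪out(16)={4}
  fail(18) 'ab': from fail(10)=0 chase 'b': 0 ⇒ 4;  out=∅∪out(4)=∅
  fail(20) 'cc': from fail(1)=0 chase 'c': 0 ⇒ 1;  out=∅∪out(1)=∅
  fail(24) 'db': from fail(16)=0 chase 'b': 0 ⇒ 4;  out={7}∪out(4)={7}
  fail(3) 'cdb': from fail(2)=16 chase 'b': 16 ⇒ 24;  out={0}∪out(24)={0,7}
  fail(6) 'bdc': from fail(5)=16 chase 'c': 16→0 ⇒ 1;  out=∅∪out(1)=∅
  fail(12) 'bbb': from fail(11)=4 chase 'b': 4 ⇒ 11;  out=∅∪out(11)=∅
  fail(19) 'abc': from fail(18)=4 chase 'c': 4→0 ⇒ 1;  out={5}∪out(1)={5}
  fail(21) 'ccc': from fail(20)=1 chase 'c': 1 ⇒ 20;  out=∅∪out(20)=∅
  fail(7) 'bdca': from fail(6)=1 chase 'a': 1→0 ⇒ 10;  out=∅∪out(10)={2}
  fail(13) 'bbba': from fail(12)=11 chase 'a': 11→4→0 ⇒ 10;  out=∅∪out(10)={2}
  fail(22) 'cccc': from fail(21)=20 chase 'c': 20 ⇒ 21;  out=∅∪out(21)=∅
  fail(8) 'bdcac': from fail(7)=10 chase 'c': 10→0 ⇒ 1;  out=∅∪out(1)=∅
  fail(14) 'bbbab': from fail(13)=10 chase 'b': 10 ⇒ 18;  out=∅∪out(18)=∅
  fail(23) 'ccccd': from fail(22)=21 chase 'd': 21→20→1 ⇒ 2;  out={6}∪out(2)={6}
  fail(9) 'bdcacc': from fail(8)=1 chase 'c': 1 ⇒ 20;  out={1}∪out(20)={1}
  fail(15) 'bbbabd': from fail(14)=18 chase 'd': 18→4 ⇒ 5;  out={3}∪out(5)={3}

Text stream:
i=0 'c': node 0→1
i=1 'c': node 1→20
i=2 'c': node 20→21
i=3 'c': node 21→22
i=4 'd': node 22→23  ** P6@[0:4]
i=5 'b': node 23→3 (fail-walked)  ** P0@[3:5],P7@[4:5]
i=6 'd': node 3→5 (fail-walked)
i=7 'c': node 5→6
i=8 'a': node 6→7  ** P2@[8:8]
i=9 'c': node 7→8
i=10 'c': node 8→9  ** P1@[5:10]
i=11 'b': node 9→4 (fail-walked)
i=12 'd': node 4→5
i=13 'b': node 5→24 (fail-walked)  ** P7@[12:13]
i=14 'b': node 24→11 (fail-walked)
i=15 'b': node 11→12
i=16 'a': node 12→13  ** P2@[16:16]
i=17 'b': node 13→14
i=18 'd': node 14→15  ** P3@[13:18]
i=19 'b': node 15→24 (fail-walked)  ** P7@[18:19]
i=20 'b': node 24→11 (fail-walked)
i=21 'b': node 11→12
i=22 'd': node 12→5 (fail-walked)
i=23 'c': node 5→6
i=24 'a': node 6→7  ** P2@[24:24]

All matches (sorted): [[4,6],[5,0],[5,7],[8,2],[10,1],[13,7],[16,2],[18,3],[19,7],[24,2]]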